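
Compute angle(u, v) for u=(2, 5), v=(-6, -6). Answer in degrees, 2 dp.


u.v = -42, |u| = sqrt(29) = 5.3852, |v| = sqrt(72) = 8.4853
cos(theta) = u.v/(|u||v|) = -42/sqrt(2088) = -0.919145
theta = acos(-0.919145) = 156.8 degrees

156.8 degrees


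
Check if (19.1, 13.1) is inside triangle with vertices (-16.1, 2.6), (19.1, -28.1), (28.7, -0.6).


Cross products: AB x AP = 1450.24, BC x BP = 395.52, CA x CP = -583.04
All same sign? no

No, outside


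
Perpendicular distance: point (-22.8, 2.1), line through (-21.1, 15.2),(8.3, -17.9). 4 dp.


|cross product| = 441.41
|line direction| = sqrt(1959.97) = 44.2715
Distance = 441.41/sqrt(1959.97) = 9.9705

9.9705


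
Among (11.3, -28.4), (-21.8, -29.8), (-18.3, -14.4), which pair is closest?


d(P0,P1) = 33.1296, d(P0,P2) = 32.7439, d(P1,P2) = 15.7927
Closest: P1 and P2

Closest pair: (-21.8, -29.8) and (-18.3, -14.4), distance = 15.7927


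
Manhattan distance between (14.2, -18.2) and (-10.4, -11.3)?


|14.2-(-10.4)| + |(-18.2)-(-11.3)| = 24.6 + 6.9 = 31.5

31.5


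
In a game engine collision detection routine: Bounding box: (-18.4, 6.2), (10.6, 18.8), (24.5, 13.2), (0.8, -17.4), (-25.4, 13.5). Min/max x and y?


x range: [-25.4, 24.5]
y range: [-17.4, 18.8]
Bounding box: (-25.4,-17.4) to (24.5,18.8)

(-25.4,-17.4) to (24.5,18.8)


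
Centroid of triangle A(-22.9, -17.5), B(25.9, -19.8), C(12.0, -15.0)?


Centroid = ((x_A+x_B+x_C)/3, (y_A+y_B+y_C)/3)
= (((-22.9)+25.9+12)/3, ((-17.5)+(-19.8)+(-15))/3)
= (5, -17.4333)

(5, -17.4333)


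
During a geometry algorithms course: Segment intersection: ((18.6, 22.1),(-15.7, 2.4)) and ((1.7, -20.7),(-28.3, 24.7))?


Cross products: d1=-2051.26, d2=96.96, d3=1135.11, d4=-1013.11
d1*d2 < 0 and d3*d4 < 0? yes

Yes, they intersect


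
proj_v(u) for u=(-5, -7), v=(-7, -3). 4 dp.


u.v = 56, |v| = sqrt(58) = 7.6158
Scalar projection = u.v / |v| = 56 / sqrt(58) = 7.3532

7.3532


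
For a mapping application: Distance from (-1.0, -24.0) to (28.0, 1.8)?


dx=29, dy=25.8
d^2 = 29^2 + 25.8^2 = 1506.64
d = sqrt(1506.64) = 38.8155

38.8155


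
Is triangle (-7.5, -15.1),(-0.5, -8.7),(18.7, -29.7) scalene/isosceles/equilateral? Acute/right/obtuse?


Side lengths squared: AB^2=89.96, BC^2=809.64, CA^2=899.6
Sorted: [89.96, 809.64, 899.6]
By sides: Scalene, By angles: Right

Scalene, Right


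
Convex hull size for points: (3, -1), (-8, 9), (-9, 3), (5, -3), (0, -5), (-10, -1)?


Convex hull vertices (CCW): (-10, -1), (0, -5), (5, -3), (3, -1), (-8, 9)
Count = 5

5


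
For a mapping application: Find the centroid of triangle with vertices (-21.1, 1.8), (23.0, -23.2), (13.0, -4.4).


Centroid = ((x_A+x_B+x_C)/3, (y_A+y_B+y_C)/3)
= (((-21.1)+23+13)/3, (1.8+(-23.2)+(-4.4))/3)
= (4.9667, -8.6)

(4.9667, -8.6)


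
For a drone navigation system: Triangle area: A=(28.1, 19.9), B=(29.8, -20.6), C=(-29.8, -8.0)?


Area = |x_A(y_B-y_C) + x_B(y_C-y_A) + x_C(y_A-y_B)|/2
= |(-354.06) + (-831.42) + (-1206.9)|/2
= 2392.38/2 = 1196.19

1196.19


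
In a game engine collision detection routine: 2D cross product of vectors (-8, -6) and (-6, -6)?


u x v = u_x*v_y - u_y*v_x = (-8)*(-6) - (-6)*(-6)
= 48 - 36 = 12

12


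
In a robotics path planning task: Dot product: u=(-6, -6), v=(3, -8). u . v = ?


u . v = u_x*v_x + u_y*v_y = (-6)*3 + (-6)*(-8)
= (-18) + 48 = 30

30


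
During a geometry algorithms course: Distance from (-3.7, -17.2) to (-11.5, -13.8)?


dx=-7.8, dy=3.4
d^2 = (-7.8)^2 + 3.4^2 = 72.4
d = sqrt(72.4) = 8.5088

8.5088


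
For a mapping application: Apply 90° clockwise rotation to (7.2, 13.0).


90° CW: (x,y) -> (y, -x)
(7.2,13) -> (13, -7.2)

(13, -7.2)


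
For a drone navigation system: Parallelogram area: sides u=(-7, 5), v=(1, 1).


|u x v| = |(-7)*1 - 5*1|
= |(-7) - 5| = 12

12


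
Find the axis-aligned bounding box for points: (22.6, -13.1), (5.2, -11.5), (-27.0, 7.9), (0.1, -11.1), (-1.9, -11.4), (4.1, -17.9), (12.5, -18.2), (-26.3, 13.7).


x range: [-27, 22.6]
y range: [-18.2, 13.7]
Bounding box: (-27,-18.2) to (22.6,13.7)

(-27,-18.2) to (22.6,13.7)


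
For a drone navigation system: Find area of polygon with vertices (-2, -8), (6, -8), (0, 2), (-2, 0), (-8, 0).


Shoelace sum: ((-2)*(-8) - 6*(-8)) + (6*2 - 0*(-8)) + (0*0 - (-2)*2) + ((-2)*0 - (-8)*0) + ((-8)*(-8) - (-2)*0)
= 144
Area = |144|/2 = 72

72


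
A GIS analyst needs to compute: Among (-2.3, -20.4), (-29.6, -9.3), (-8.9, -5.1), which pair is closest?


d(P0,P1) = 29.4703, d(P0,P2) = 16.6628, d(P1,P2) = 21.1218
Closest: P0 and P2

Closest pair: (-2.3, -20.4) and (-8.9, -5.1), distance = 16.6628


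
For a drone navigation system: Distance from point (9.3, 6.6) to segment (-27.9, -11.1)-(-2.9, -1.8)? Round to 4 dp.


Project P onto AB: t = 1 (clamped to [0,1])
Closest point on segment: (-2.9, -1.8)
Distance: 14.8122

14.8122


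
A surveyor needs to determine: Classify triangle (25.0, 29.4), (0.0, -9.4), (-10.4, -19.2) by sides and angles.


Side lengths squared: AB^2=2130.44, BC^2=204.2, CA^2=3615.12
Sorted: [204.2, 2130.44, 3615.12]
By sides: Scalene, By angles: Obtuse

Scalene, Obtuse


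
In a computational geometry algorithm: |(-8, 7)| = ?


|u| = sqrt((-8)^2 + 7^2) = sqrt(113) = 10.6301

10.6301


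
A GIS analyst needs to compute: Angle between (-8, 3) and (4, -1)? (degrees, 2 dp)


u.v = -35, |u| = sqrt(73) = 8.544, |v| = sqrt(17) = 4.1231
cos(theta) = u.v/(|u||v|) = -35/sqrt(1241) = -0.993533
theta = acos(-0.993533) = 173.48 degrees

173.48 degrees


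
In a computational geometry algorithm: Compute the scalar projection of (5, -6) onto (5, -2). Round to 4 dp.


u.v = 37, |v| = sqrt(29) = 5.3852
Scalar projection = u.v / |v| = 37 / sqrt(29) = 6.8707

6.8707


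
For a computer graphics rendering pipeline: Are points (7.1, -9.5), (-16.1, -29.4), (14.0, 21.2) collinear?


Cross product: ((-16.1)-7.1)*(21.2-(-9.5)) - ((-29.4)-(-9.5))*(14-7.1)
= -574.93

No, not collinear


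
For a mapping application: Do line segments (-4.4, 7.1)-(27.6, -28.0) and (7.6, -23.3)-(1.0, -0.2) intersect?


Cross products: d1=76.56, d2=-430.98, d3=-551.6, d4=-44.06
d1*d2 < 0 and d3*d4 < 0? no

No, they don't intersect


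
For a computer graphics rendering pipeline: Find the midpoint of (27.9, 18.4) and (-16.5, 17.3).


M = ((27.9+(-16.5))/2, (18.4+17.3)/2)
= (5.7, 17.85)

(5.7, 17.85)


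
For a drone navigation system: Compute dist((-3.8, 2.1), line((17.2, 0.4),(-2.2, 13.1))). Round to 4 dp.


|cross product| = 233.72
|line direction| = sqrt(537.65) = 23.1873
Distance = 233.72/sqrt(537.65) = 10.0797

10.0797


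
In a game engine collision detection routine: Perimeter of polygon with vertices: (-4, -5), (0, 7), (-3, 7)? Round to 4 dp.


Sides: (-4, -5)->(0, 7): sqrt(160) = 12.649111, (0, 7)->(-3, 7): sqrt(9) = 3, (-3, 7)->(-4, -5): sqrt(145) = 12.041595
Sum = 27.690706
Perimeter = 27.6907

27.6907


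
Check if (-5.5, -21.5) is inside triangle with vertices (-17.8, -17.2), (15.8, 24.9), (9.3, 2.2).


Cross products: AB x AP = -662.31, BC x BP = -181.91, CA x CP = 355.15
All same sign? no

No, outside


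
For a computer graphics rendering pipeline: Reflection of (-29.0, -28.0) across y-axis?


Reflection over y-axis: (x,y) -> (-x,y)
(-29, -28) -> (29, -28)

(29, -28)


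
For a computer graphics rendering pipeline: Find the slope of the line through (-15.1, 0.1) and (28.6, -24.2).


slope = (y2-y1)/(x2-x1) = ((-24.2)-0.1)/(28.6-(-15.1)) = (-24.3)/43.7 = -0.5561

-0.5561


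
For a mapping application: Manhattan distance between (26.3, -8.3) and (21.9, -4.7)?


|26.3-21.9| + |(-8.3)-(-4.7)| = 4.4 + 3.6 = 8

8


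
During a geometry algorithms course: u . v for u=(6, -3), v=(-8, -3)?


u . v = u_x*v_x + u_y*v_y = 6*(-8) + (-3)*(-3)
= (-48) + 9 = -39

-39


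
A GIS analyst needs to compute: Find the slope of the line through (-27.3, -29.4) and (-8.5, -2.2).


slope = (y2-y1)/(x2-x1) = ((-2.2)-(-29.4))/((-8.5)-(-27.3)) = 27.2/18.8 = 1.4468

1.4468


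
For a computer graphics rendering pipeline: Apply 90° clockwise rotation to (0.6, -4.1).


90° CW: (x,y) -> (y, -x)
(0.6,-4.1) -> (-4.1, -0.6)

(-4.1, -0.6)


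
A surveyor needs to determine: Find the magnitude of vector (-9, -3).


|u| = sqrt((-9)^2 + (-3)^2) = sqrt(90) = 9.4868

9.4868


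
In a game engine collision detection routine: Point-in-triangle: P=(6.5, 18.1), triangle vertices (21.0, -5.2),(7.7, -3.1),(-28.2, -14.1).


Cross products: AB x AP = -279.44, BC x BP = -774.28, CA x CP = 1275.41
All same sign? no

No, outside


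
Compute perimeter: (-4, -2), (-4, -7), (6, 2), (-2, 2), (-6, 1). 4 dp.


Sides: (-4, -2)->(-4, -7): sqrt(25) = 5, (-4, -7)->(6, 2): sqrt(181) = 13.453624, (6, 2)->(-2, 2): sqrt(64) = 8, (-2, 2)->(-6, 1): sqrt(17) = 4.123106, (-6, 1)->(-4, -2): sqrt(13) = 3.605551
Sum = 34.182281
Perimeter = 34.1823

34.1823


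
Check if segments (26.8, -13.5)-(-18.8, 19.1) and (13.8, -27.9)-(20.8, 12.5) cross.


Cross products: d1=-424.4, d2=1646.04, d3=1080.44, d4=-990
d1*d2 < 0 and d3*d4 < 0? yes

Yes, they intersect


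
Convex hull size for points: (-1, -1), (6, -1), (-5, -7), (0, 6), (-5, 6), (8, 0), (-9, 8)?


Convex hull vertices (CCW): (-9, 8), (-5, -7), (8, 0), (0, 6)
Count = 4

4


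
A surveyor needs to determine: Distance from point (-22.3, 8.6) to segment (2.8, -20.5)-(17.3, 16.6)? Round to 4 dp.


Project P onto AB: t = 0.451 (clamped to [0,1])
Closest point on segment: (9.3402, -3.7661)
Distance: 33.9709

33.9709


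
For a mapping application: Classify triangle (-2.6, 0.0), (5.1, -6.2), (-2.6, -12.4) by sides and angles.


Side lengths squared: AB^2=97.73, BC^2=97.73, CA^2=153.76
Sorted: [97.73, 97.73, 153.76]
By sides: Isosceles, By angles: Acute

Isosceles, Acute


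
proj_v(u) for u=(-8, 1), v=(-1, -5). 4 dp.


u.v = 3, |v| = sqrt(26) = 5.099
Scalar projection = u.v / |v| = 3 / sqrt(26) = 0.5883

0.5883


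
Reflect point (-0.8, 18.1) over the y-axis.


Reflection over y-axis: (x,y) -> (-x,y)
(-0.8, 18.1) -> (0.8, 18.1)

(0.8, 18.1)


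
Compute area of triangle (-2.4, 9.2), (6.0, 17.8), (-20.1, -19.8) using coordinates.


Area = |x_A(y_B-y_C) + x_B(y_C-y_A) + x_C(y_A-y_B)|/2
= |(-90.24) + (-174) + 172.86|/2
= 91.38/2 = 45.69

45.69


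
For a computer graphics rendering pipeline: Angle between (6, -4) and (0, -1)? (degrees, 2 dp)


u.v = 4, |u| = sqrt(52) = 7.2111, |v| = sqrt(1) = 1
cos(theta) = u.v/(|u||v|) = 4/sqrt(52) = 0.5547
theta = acos(0.5547) = 56.31 degrees

56.31 degrees


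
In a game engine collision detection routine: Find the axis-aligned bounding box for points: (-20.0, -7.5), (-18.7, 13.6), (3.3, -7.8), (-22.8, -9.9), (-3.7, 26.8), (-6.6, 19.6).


x range: [-22.8, 3.3]
y range: [-9.9, 26.8]
Bounding box: (-22.8,-9.9) to (3.3,26.8)

(-22.8,-9.9) to (3.3,26.8)


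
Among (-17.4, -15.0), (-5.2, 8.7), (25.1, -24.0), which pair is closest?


d(P0,P1) = 26.6558, d(P0,P2) = 43.4425, d(P1,P2) = 44.58
Closest: P0 and P1

Closest pair: (-17.4, -15.0) and (-5.2, 8.7), distance = 26.6558


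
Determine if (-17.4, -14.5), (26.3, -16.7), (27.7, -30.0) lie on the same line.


Cross product: (26.3-(-17.4))*((-30)-(-14.5)) - ((-16.7)-(-14.5))*(27.7-(-17.4))
= -578.13

No, not collinear


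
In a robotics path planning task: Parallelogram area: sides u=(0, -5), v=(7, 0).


|u x v| = |0*0 - (-5)*7|
= |0 - (-35)| = 35

35


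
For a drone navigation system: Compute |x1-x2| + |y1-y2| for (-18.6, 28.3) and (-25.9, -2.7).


|(-18.6)-(-25.9)| + |28.3-(-2.7)| = 7.3 + 31 = 38.3

38.3


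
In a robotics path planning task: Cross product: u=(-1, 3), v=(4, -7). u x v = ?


u x v = u_x*v_y - u_y*v_x = (-1)*(-7) - 3*4
= 7 - 12 = -5

-5


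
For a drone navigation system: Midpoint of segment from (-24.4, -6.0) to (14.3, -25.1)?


M = (((-24.4)+14.3)/2, ((-6)+(-25.1))/2)
= (-5.05, -15.55)

(-5.05, -15.55)


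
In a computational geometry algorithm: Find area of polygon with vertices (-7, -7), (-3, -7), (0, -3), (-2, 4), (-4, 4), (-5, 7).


Shoelace sum: ((-7)*(-7) - (-3)*(-7)) + ((-3)*(-3) - 0*(-7)) + (0*4 - (-2)*(-3)) + ((-2)*4 - (-4)*4) + ((-4)*7 - (-5)*4) + ((-5)*(-7) - (-7)*7)
= 115
Area = |115|/2 = 57.5

57.5


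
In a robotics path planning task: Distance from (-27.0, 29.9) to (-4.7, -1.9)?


dx=22.3, dy=-31.8
d^2 = 22.3^2 + (-31.8)^2 = 1508.53
d = sqrt(1508.53) = 38.8398

38.8398


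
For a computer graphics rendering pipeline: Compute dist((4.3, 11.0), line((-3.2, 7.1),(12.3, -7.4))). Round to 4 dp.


|cross product| = 169.2
|line direction| = sqrt(450.5) = 21.225
Distance = 169.2/sqrt(450.5) = 7.9717

7.9717


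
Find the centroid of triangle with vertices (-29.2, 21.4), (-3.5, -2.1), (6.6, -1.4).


Centroid = ((x_A+x_B+x_C)/3, (y_A+y_B+y_C)/3)
= (((-29.2)+(-3.5)+6.6)/3, (21.4+(-2.1)+(-1.4))/3)
= (-8.7, 5.9667)

(-8.7, 5.9667)


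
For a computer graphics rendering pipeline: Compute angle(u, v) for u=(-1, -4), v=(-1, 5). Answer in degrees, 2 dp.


u.v = -19, |u| = sqrt(17) = 4.1231, |v| = sqrt(26) = 5.099
cos(theta) = u.v/(|u||v|) = -19/sqrt(442) = -0.903738
theta = acos(-0.903738) = 154.65 degrees

154.65 degrees


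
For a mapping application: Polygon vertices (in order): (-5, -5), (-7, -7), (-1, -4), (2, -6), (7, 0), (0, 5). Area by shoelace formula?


Shoelace sum: ((-5)*(-7) - (-7)*(-5)) + ((-7)*(-4) - (-1)*(-7)) + ((-1)*(-6) - 2*(-4)) + (2*0 - 7*(-6)) + (7*5 - 0*0) + (0*(-5) - (-5)*5)
= 137
Area = |137|/2 = 68.5

68.5


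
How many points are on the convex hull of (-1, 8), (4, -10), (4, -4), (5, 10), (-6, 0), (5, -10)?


Convex hull vertices (CCW): (-6, 0), (4, -10), (5, -10), (5, 10), (-1, 8)
Count = 5

5


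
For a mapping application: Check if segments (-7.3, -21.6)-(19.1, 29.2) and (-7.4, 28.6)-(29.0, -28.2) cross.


Cross products: d1=-1821.6, d2=1527.04, d3=1330.36, d4=-2018.28
d1*d2 < 0 and d3*d4 < 0? yes

Yes, they intersect


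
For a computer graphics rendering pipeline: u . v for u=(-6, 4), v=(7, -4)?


u . v = u_x*v_x + u_y*v_y = (-6)*7 + 4*(-4)
= (-42) + (-16) = -58

-58


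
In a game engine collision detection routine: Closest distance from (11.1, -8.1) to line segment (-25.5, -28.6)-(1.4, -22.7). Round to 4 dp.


Project P onto AB: t = 1 (clamped to [0,1])
Closest point on segment: (1.4, -22.7)
Distance: 17.5285

17.5285


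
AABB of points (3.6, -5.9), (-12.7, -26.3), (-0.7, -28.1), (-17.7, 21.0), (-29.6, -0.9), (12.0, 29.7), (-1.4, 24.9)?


x range: [-29.6, 12]
y range: [-28.1, 29.7]
Bounding box: (-29.6,-28.1) to (12,29.7)

(-29.6,-28.1) to (12,29.7)


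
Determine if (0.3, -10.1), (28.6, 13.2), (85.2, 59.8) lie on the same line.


Cross product: (28.6-0.3)*(59.8-(-10.1)) - (13.2-(-10.1))*(85.2-0.3)
= 0

Yes, collinear


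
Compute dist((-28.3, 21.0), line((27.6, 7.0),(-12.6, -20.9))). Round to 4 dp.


|cross product| = 2122.41
|line direction| = sqrt(2394.45) = 48.9331
Distance = 2122.41/sqrt(2394.45) = 43.3737

43.3737


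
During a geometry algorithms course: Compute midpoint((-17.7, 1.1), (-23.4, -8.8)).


M = (((-17.7)+(-23.4))/2, (1.1+(-8.8))/2)
= (-20.55, -3.85)

(-20.55, -3.85)


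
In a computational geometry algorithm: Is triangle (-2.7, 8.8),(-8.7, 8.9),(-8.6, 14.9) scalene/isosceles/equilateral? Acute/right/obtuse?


Side lengths squared: AB^2=36.01, BC^2=36.01, CA^2=72.02
Sorted: [36.01, 36.01, 72.02]
By sides: Isosceles, By angles: Right

Isosceles, Right


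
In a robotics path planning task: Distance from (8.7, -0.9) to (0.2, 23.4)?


dx=-8.5, dy=24.3
d^2 = (-8.5)^2 + 24.3^2 = 662.74
d = sqrt(662.74) = 25.7437

25.7437


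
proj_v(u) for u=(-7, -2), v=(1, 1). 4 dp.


u.v = -9, |v| = sqrt(2) = 1.4142
Scalar projection = u.v / |v| = -9 / sqrt(2) = -6.364

-6.364


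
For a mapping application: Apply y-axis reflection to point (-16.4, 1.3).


Reflection over y-axis: (x,y) -> (-x,y)
(-16.4, 1.3) -> (16.4, 1.3)

(16.4, 1.3)


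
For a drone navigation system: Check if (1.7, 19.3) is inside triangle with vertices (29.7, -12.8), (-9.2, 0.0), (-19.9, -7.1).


Cross products: AB x AP = -890.29, BC x BP = -129.12, CA x CP = 1432.56
All same sign? no

No, outside


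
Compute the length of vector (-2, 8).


|u| = sqrt((-2)^2 + 8^2) = sqrt(68) = 8.2462

8.2462


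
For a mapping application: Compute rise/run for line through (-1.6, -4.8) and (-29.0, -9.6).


slope = (y2-y1)/(x2-x1) = ((-9.6)-(-4.8))/((-29)-(-1.6)) = (-4.8)/(-27.4) = 0.1752

0.1752


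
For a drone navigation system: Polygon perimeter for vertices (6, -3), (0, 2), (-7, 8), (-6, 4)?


Sides: (6, -3)->(0, 2): sqrt(61) = 7.81025, (0, 2)->(-7, 8): sqrt(85) = 9.219544, (-7, 8)->(-6, 4): sqrt(17) = 4.123106, (-6, 4)->(6, -3): sqrt(193) = 13.892444
Sum = 35.045344
Perimeter = 35.0453

35.0453


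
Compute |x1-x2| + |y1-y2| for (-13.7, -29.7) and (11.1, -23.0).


|(-13.7)-11.1| + |(-29.7)-(-23)| = 24.8 + 6.7 = 31.5

31.5


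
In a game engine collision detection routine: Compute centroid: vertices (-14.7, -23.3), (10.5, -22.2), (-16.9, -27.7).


Centroid = ((x_A+x_B+x_C)/3, (y_A+y_B+y_C)/3)
= (((-14.7)+10.5+(-16.9))/3, ((-23.3)+(-22.2)+(-27.7))/3)
= (-7.0333, -24.4)

(-7.0333, -24.4)


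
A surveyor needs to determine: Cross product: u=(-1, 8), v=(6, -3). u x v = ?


u x v = u_x*v_y - u_y*v_x = (-1)*(-3) - 8*6
= 3 - 48 = -45

-45


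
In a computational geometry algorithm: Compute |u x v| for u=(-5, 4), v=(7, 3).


|u x v| = |(-5)*3 - 4*7|
= |(-15) - 28| = 43

43


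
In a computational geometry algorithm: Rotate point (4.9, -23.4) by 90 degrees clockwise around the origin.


90° CW: (x,y) -> (y, -x)
(4.9,-23.4) -> (-23.4, -4.9)

(-23.4, -4.9)


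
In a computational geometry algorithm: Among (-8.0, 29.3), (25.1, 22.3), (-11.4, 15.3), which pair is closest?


d(P0,P1) = 33.8321, d(P0,P2) = 14.4069, d(P1,P2) = 37.1652
Closest: P0 and P2

Closest pair: (-8.0, 29.3) and (-11.4, 15.3), distance = 14.4069


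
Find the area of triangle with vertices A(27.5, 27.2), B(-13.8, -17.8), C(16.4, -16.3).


Area = |x_A(y_B-y_C) + x_B(y_C-y_A) + x_C(y_A-y_B)|/2
= |(-41.25) + 600.3 + 738|/2
= 1297.05/2 = 648.525

648.525


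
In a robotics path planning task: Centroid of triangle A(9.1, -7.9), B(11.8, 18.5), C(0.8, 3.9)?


Centroid = ((x_A+x_B+x_C)/3, (y_A+y_B+y_C)/3)
= ((9.1+11.8+0.8)/3, ((-7.9)+18.5+3.9)/3)
= (7.2333, 4.8333)

(7.2333, 4.8333)


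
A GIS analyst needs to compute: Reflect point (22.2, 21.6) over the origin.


Reflection over origin: (x,y) -> (-x,-y)
(22.2, 21.6) -> (-22.2, -21.6)

(-22.2, -21.6)


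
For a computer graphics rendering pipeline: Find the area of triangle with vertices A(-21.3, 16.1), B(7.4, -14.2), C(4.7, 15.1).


Area = |x_A(y_B-y_C) + x_B(y_C-y_A) + x_C(y_A-y_B)|/2
= |624.09 + (-7.4) + 142.41|/2
= 759.1/2 = 379.55

379.55


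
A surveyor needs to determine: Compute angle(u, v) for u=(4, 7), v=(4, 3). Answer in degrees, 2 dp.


u.v = 37, |u| = sqrt(65) = 8.0623, |v| = sqrt(25) = 5
cos(theta) = u.v/(|u||v|) = 37/sqrt(1625) = 0.917857
theta = acos(0.917857) = 23.39 degrees

23.39 degrees


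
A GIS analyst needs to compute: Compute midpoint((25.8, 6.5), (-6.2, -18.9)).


M = ((25.8+(-6.2))/2, (6.5+(-18.9))/2)
= (9.8, -6.2)

(9.8, -6.2)


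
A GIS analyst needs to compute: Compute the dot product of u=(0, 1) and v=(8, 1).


u . v = u_x*v_x + u_y*v_y = 0*8 + 1*1
= 0 + 1 = 1

1


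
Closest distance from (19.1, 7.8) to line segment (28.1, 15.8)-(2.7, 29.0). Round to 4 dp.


Project P onto AB: t = 0.1501 (clamped to [0,1])
Closest point on segment: (24.2872, 17.7814)
Distance: 11.2488

11.2488


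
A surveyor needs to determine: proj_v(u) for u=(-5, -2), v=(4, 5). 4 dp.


u.v = -30, |v| = sqrt(41) = 6.4031
Scalar projection = u.v / |v| = -30 / sqrt(41) = -4.6852

-4.6852


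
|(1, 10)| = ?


|u| = sqrt(1^2 + 10^2) = sqrt(101) = 10.0499

10.0499


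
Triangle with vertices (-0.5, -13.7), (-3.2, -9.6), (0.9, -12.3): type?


Side lengths squared: AB^2=24.1, BC^2=24.1, CA^2=3.92
Sorted: [3.92, 24.1, 24.1]
By sides: Isosceles, By angles: Acute

Isosceles, Acute


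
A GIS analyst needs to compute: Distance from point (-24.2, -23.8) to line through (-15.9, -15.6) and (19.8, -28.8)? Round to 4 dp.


|cross product| = 402.3
|line direction| = sqrt(1448.73) = 38.0622
Distance = 402.3/sqrt(1448.73) = 10.5695

10.5695


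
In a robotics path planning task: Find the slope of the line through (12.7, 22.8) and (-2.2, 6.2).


slope = (y2-y1)/(x2-x1) = (6.2-22.8)/((-2.2)-12.7) = (-16.6)/(-14.9) = 1.1141

1.1141


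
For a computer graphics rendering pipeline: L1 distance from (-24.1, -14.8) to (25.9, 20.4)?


|(-24.1)-25.9| + |(-14.8)-20.4| = 50 + 35.2 = 85.2

85.2


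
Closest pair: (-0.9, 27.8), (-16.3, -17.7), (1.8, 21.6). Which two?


d(P0,P1) = 48.0355, d(P0,P2) = 6.7624, d(P1,P2) = 43.2678
Closest: P0 and P2

Closest pair: (-0.9, 27.8) and (1.8, 21.6), distance = 6.7624


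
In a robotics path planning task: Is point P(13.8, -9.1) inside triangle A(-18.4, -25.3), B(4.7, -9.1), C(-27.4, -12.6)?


Cross products: AB x AP = -147.42, BC x BP = 31.85, CA x CP = 554.74
All same sign? no

No, outside


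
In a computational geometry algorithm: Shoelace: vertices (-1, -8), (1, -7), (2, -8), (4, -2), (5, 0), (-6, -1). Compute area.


Shoelace sum: ((-1)*(-7) - 1*(-8)) + (1*(-8) - 2*(-7)) + (2*(-2) - 4*(-8)) + (4*0 - 5*(-2)) + (5*(-1) - (-6)*0) + ((-6)*(-8) - (-1)*(-1))
= 101
Area = |101|/2 = 50.5

50.5


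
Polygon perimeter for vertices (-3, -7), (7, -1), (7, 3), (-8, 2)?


Sides: (-3, -7)->(7, -1): sqrt(136) = 11.661904, (7, -1)->(7, 3): sqrt(16) = 4, (7, 3)->(-8, 2): sqrt(226) = 15.033296, (-8, 2)->(-3, -7): sqrt(106) = 10.29563
Sum = 40.99083
Perimeter = 40.9908

40.9908


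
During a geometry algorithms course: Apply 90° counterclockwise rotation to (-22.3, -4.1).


90° CCW: (x,y) -> (-y, x)
(-22.3,-4.1) -> (4.1, -22.3)

(4.1, -22.3)


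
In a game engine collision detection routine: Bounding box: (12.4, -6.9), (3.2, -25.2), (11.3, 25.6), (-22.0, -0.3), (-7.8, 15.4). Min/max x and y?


x range: [-22, 12.4]
y range: [-25.2, 25.6]
Bounding box: (-22,-25.2) to (12.4,25.6)

(-22,-25.2) to (12.4,25.6)


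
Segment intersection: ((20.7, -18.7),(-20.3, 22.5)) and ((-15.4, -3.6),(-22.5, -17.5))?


Cross products: d1=609, d2=-253.42, d3=868.22, d4=1730.64
d1*d2 < 0 and d3*d4 < 0? no

No, they don't intersect


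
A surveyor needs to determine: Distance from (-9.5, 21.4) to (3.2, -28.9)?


dx=12.7, dy=-50.3
d^2 = 12.7^2 + (-50.3)^2 = 2691.38
d = sqrt(2691.38) = 51.8785

51.8785


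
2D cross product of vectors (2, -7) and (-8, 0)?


u x v = u_x*v_y - u_y*v_x = 2*0 - (-7)*(-8)
= 0 - 56 = -56

-56


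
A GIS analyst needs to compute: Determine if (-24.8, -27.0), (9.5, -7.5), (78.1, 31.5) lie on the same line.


Cross product: (9.5-(-24.8))*(31.5-(-27)) - ((-7.5)-(-27))*(78.1-(-24.8))
= 0

Yes, collinear


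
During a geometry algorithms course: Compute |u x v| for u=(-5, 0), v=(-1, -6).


|u x v| = |(-5)*(-6) - 0*(-1)|
= |30 - 0| = 30

30


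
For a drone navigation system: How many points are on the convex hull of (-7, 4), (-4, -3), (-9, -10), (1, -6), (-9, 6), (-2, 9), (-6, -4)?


Convex hull vertices (CCW): (-9, -10), (1, -6), (-2, 9), (-9, 6)
Count = 4

4


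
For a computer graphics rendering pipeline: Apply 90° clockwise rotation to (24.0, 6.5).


90° CW: (x,y) -> (y, -x)
(24,6.5) -> (6.5, -24)

(6.5, -24)


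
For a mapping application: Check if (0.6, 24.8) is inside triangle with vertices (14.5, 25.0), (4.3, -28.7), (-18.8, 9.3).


Cross products: AB x AP = -744.39, BC x BP = -1095.25, CA x CP = 211.57
All same sign? no

No, outside


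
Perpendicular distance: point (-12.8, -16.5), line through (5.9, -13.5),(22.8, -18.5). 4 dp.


|cross product| = 144.2
|line direction| = sqrt(310.61) = 17.6241
Distance = 144.2/sqrt(310.61) = 8.182

8.182


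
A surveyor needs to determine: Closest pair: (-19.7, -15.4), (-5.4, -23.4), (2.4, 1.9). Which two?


d(P0,P1) = 16.3857, d(P0,P2) = 28.066, d(P1,P2) = 26.4751
Closest: P0 and P1

Closest pair: (-19.7, -15.4) and (-5.4, -23.4), distance = 16.3857


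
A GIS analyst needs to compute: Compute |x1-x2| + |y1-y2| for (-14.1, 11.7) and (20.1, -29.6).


|(-14.1)-20.1| + |11.7-(-29.6)| = 34.2 + 41.3 = 75.5

75.5


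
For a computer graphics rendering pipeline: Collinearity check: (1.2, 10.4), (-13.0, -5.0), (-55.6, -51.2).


Cross product: ((-13)-1.2)*((-51.2)-10.4) - ((-5)-10.4)*((-55.6)-1.2)
= 0

Yes, collinear


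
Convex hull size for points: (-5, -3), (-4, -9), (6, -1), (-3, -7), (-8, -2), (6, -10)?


Convex hull vertices (CCW): (-8, -2), (-4, -9), (6, -10), (6, -1)
Count = 4

4


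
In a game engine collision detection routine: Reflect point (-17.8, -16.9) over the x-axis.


Reflection over x-axis: (x,y) -> (x,-y)
(-17.8, -16.9) -> (-17.8, 16.9)

(-17.8, 16.9)


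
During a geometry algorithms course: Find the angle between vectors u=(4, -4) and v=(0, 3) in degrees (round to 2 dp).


u.v = -12, |u| = sqrt(32) = 5.6569, |v| = sqrt(9) = 3
cos(theta) = u.v/(|u||v|) = -12/sqrt(288) = -0.707107
theta = acos(-0.707107) = 135 degrees

135 degrees


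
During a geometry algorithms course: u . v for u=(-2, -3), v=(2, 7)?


u . v = u_x*v_x + u_y*v_y = (-2)*2 + (-3)*7
= (-4) + (-21) = -25

-25


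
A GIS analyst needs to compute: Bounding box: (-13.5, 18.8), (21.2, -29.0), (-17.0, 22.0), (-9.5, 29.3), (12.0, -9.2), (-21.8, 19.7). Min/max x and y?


x range: [-21.8, 21.2]
y range: [-29, 29.3]
Bounding box: (-21.8,-29) to (21.2,29.3)

(-21.8,-29) to (21.2,29.3)


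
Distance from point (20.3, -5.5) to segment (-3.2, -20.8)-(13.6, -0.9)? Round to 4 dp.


Project P onto AB: t = 1 (clamped to [0,1])
Closest point on segment: (13.6, -0.9)
Distance: 8.1271

8.1271


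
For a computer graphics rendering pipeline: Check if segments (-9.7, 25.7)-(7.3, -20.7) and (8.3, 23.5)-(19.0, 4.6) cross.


Cross products: d1=-316.66, d2=-491.84, d3=797.8, d4=972.98
d1*d2 < 0 and d3*d4 < 0? no

No, they don't intersect


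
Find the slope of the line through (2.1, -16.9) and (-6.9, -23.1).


slope = (y2-y1)/(x2-x1) = ((-23.1)-(-16.9))/((-6.9)-2.1) = (-6.2)/(-9) = 0.6889

0.6889


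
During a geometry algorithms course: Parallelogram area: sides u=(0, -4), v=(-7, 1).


|u x v| = |0*1 - (-4)*(-7)|
= |0 - 28| = 28

28


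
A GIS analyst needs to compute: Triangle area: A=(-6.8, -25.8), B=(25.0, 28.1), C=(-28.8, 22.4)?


Area = |x_A(y_B-y_C) + x_B(y_C-y_A) + x_C(y_A-y_B)|/2
= |(-38.76) + 1205 + 1552.32|/2
= 2718.56/2 = 1359.28

1359.28


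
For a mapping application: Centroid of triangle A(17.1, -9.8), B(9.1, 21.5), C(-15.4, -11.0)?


Centroid = ((x_A+x_B+x_C)/3, (y_A+y_B+y_C)/3)
= ((17.1+9.1+(-15.4))/3, ((-9.8)+21.5+(-11))/3)
= (3.6, 0.2333)

(3.6, 0.2333)


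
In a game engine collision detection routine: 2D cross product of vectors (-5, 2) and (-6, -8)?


u x v = u_x*v_y - u_y*v_x = (-5)*(-8) - 2*(-6)
= 40 - (-12) = 52

52


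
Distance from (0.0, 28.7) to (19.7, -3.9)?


dx=19.7, dy=-32.6
d^2 = 19.7^2 + (-32.6)^2 = 1450.85
d = sqrt(1450.85) = 38.09

38.09


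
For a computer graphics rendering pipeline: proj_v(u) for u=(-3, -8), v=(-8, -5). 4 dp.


u.v = 64, |v| = sqrt(89) = 9.434
Scalar projection = u.v / |v| = 64 / sqrt(89) = 6.784

6.784


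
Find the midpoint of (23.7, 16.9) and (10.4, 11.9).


M = ((23.7+10.4)/2, (16.9+11.9)/2)
= (17.05, 14.4)

(17.05, 14.4)


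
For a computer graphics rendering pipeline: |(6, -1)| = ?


|u| = sqrt(6^2 + (-1)^2) = sqrt(37) = 6.0828

6.0828


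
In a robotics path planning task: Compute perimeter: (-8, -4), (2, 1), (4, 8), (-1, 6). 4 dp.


Sides: (-8, -4)->(2, 1): sqrt(125) = 11.18034, (2, 1)->(4, 8): sqrt(53) = 7.28011, (4, 8)->(-1, 6): sqrt(29) = 5.385165, (-1, 6)->(-8, -4): sqrt(149) = 12.206556
Sum = 36.052171
Perimeter = 36.0522

36.0522


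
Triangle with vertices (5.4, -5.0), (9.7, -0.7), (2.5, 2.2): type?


Side lengths squared: AB^2=36.98, BC^2=60.25, CA^2=60.25
Sorted: [36.98, 60.25, 60.25]
By sides: Isosceles, By angles: Acute

Isosceles, Acute


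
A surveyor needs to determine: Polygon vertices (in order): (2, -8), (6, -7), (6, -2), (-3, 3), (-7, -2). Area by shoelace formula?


Shoelace sum: (2*(-7) - 6*(-8)) + (6*(-2) - 6*(-7)) + (6*3 - (-3)*(-2)) + ((-3)*(-2) - (-7)*3) + ((-7)*(-8) - 2*(-2))
= 163
Area = |163|/2 = 81.5

81.5


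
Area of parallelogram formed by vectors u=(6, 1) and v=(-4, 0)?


|u x v| = |6*0 - 1*(-4)|
= |0 - (-4)| = 4

4


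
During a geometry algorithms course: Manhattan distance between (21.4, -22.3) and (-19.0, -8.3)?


|21.4-(-19)| + |(-22.3)-(-8.3)| = 40.4 + 14 = 54.4

54.4


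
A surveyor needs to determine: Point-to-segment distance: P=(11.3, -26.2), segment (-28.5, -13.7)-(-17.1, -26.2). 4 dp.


Project P onto AB: t = 1 (clamped to [0,1])
Closest point on segment: (-17.1, -26.2)
Distance: 28.4

28.4


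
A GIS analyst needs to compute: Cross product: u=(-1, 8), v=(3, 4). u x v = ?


u x v = u_x*v_y - u_y*v_x = (-1)*4 - 8*3
= (-4) - 24 = -28

-28


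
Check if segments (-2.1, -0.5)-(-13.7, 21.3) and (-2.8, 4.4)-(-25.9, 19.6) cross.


Cross products: d1=102.55, d2=-224.71, d3=-41.58, d4=285.68
d1*d2 < 0 and d3*d4 < 0? yes

Yes, they intersect


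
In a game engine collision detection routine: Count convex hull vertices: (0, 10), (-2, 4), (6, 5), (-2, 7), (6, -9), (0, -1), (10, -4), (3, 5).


Convex hull vertices (CCW): (-2, 4), (0, -1), (6, -9), (10, -4), (6, 5), (0, 10), (-2, 7)
Count = 7

7


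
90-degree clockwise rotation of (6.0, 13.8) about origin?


90° CW: (x,y) -> (y, -x)
(6,13.8) -> (13.8, -6)

(13.8, -6)


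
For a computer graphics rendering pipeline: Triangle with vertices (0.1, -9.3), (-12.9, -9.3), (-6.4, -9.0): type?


Side lengths squared: AB^2=169, BC^2=42.34, CA^2=42.34
Sorted: [42.34, 42.34, 169]
By sides: Isosceles, By angles: Obtuse

Isosceles, Obtuse


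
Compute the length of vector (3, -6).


|u| = sqrt(3^2 + (-6)^2) = sqrt(45) = 6.7082

6.7082


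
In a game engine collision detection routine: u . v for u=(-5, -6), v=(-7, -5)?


u . v = u_x*v_x + u_y*v_y = (-5)*(-7) + (-6)*(-5)
= 35 + 30 = 65

65


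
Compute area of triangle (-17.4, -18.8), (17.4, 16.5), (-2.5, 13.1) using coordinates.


Area = |x_A(y_B-y_C) + x_B(y_C-y_A) + x_C(y_A-y_B)|/2
= |(-59.16) + 555.06 + 88.25|/2
= 584.15/2 = 292.075

292.075


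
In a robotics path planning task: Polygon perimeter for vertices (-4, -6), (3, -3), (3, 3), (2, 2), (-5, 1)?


Sides: (-4, -6)->(3, -3): sqrt(58) = 7.615773, (3, -3)->(3, 3): sqrt(36) = 6, (3, 3)->(2, 2): sqrt(2) = 1.414214, (2, 2)->(-5, 1): sqrt(50) = 7.071068, (-5, 1)->(-4, -6): sqrt(50) = 7.071068
Sum = 29.172123
Perimeter = 29.1721

29.1721


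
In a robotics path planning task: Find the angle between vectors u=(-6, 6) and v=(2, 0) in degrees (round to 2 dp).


u.v = -12, |u| = sqrt(72) = 8.4853, |v| = sqrt(4) = 2
cos(theta) = u.v/(|u||v|) = -12/sqrt(288) = -0.707107
theta = acos(-0.707107) = 135 degrees

135 degrees


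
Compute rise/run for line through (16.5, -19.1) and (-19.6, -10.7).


slope = (y2-y1)/(x2-x1) = ((-10.7)-(-19.1))/((-19.6)-16.5) = 8.4/(-36.1) = -0.2327

-0.2327


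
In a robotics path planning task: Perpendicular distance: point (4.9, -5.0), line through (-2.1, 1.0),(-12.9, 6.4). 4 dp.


|cross product| = 27
|line direction| = sqrt(145.8) = 12.0748
Distance = 27/sqrt(145.8) = 2.2361

2.2361


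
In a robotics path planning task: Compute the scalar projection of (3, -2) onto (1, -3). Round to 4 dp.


u.v = 9, |v| = sqrt(10) = 3.1623
Scalar projection = u.v / |v| = 9 / sqrt(10) = 2.846

2.846


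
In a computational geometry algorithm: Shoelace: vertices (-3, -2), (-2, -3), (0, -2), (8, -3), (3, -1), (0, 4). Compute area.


Shoelace sum: ((-3)*(-3) - (-2)*(-2)) + ((-2)*(-2) - 0*(-3)) + (0*(-3) - 8*(-2)) + (8*(-1) - 3*(-3)) + (3*4 - 0*(-1)) + (0*(-2) - (-3)*4)
= 50
Area = |50|/2 = 25

25


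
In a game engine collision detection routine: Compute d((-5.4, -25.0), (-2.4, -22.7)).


dx=3, dy=2.3
d^2 = 3^2 + 2.3^2 = 14.29
d = sqrt(14.29) = 3.7802

3.7802


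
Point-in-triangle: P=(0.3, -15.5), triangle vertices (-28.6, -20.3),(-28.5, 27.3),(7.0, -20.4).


Cross products: AB x AP = -1375.16, BC x BP = -145.64, CA x CP = -173.77
All same sign? yes

Yes, inside


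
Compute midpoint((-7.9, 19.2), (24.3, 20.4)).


M = (((-7.9)+24.3)/2, (19.2+20.4)/2)
= (8.2, 19.8)

(8.2, 19.8)


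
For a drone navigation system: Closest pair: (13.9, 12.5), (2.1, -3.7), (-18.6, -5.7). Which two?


d(P0,P1) = 20.042, d(P0,P2) = 37.249, d(P1,P2) = 20.7964
Closest: P0 and P1

Closest pair: (13.9, 12.5) and (2.1, -3.7), distance = 20.042


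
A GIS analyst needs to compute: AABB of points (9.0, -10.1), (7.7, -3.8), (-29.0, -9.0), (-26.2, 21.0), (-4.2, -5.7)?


x range: [-29, 9]
y range: [-10.1, 21]
Bounding box: (-29,-10.1) to (9,21)

(-29,-10.1) to (9,21)


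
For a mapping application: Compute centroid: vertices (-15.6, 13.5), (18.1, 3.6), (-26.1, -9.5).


Centroid = ((x_A+x_B+x_C)/3, (y_A+y_B+y_C)/3)
= (((-15.6)+18.1+(-26.1))/3, (13.5+3.6+(-9.5))/3)
= (-7.8667, 2.5333)

(-7.8667, 2.5333)


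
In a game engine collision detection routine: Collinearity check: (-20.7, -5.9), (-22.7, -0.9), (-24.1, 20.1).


Cross product: ((-22.7)-(-20.7))*(20.1-(-5.9)) - ((-0.9)-(-5.9))*((-24.1)-(-20.7))
= -35

No, not collinear


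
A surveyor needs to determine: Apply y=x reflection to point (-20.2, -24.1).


Reflection over y=x: (x,y) -> (y,x)
(-20.2, -24.1) -> (-24.1, -20.2)

(-24.1, -20.2)


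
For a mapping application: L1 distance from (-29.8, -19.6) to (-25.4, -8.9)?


|(-29.8)-(-25.4)| + |(-19.6)-(-8.9)| = 4.4 + 10.7 = 15.1

15.1


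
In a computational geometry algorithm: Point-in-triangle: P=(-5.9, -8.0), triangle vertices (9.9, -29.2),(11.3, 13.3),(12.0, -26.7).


Cross products: AB x AP = 701.18, BC x BP = -702.91, CA x CP = -84.02
All same sign? no

No, outside


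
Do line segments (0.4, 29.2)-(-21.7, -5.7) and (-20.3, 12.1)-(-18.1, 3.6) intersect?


Cross products: d1=213.57, d2=-51.06, d3=-344.52, d4=-79.89
d1*d2 < 0 and d3*d4 < 0? no

No, they don't intersect


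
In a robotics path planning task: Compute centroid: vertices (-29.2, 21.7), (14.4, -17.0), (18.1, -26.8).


Centroid = ((x_A+x_B+x_C)/3, (y_A+y_B+y_C)/3)
= (((-29.2)+14.4+18.1)/3, (21.7+(-17)+(-26.8))/3)
= (1.1, -7.3667)

(1.1, -7.3667)


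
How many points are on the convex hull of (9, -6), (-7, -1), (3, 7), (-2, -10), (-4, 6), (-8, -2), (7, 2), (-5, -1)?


Convex hull vertices (CCW): (-8, -2), (-2, -10), (9, -6), (7, 2), (3, 7), (-4, 6)
Count = 6

6


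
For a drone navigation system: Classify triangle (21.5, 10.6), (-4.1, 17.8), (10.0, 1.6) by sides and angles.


Side lengths squared: AB^2=707.2, BC^2=461.25, CA^2=213.25
Sorted: [213.25, 461.25, 707.2]
By sides: Scalene, By angles: Obtuse

Scalene, Obtuse


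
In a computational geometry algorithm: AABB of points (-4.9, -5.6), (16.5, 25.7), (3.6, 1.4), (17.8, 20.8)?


x range: [-4.9, 17.8]
y range: [-5.6, 25.7]
Bounding box: (-4.9,-5.6) to (17.8,25.7)

(-4.9,-5.6) to (17.8,25.7)


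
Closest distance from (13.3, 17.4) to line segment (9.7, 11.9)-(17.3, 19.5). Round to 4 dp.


Project P onto AB: t = 0.5987 (clamped to [0,1])
Closest point on segment: (14.25, 16.45)
Distance: 1.3435

1.3435


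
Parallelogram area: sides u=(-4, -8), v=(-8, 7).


|u x v| = |(-4)*7 - (-8)*(-8)|
= |(-28) - 64| = 92

92


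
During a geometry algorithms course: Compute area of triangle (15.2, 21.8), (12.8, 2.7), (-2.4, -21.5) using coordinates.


Area = |x_A(y_B-y_C) + x_B(y_C-y_A) + x_C(y_A-y_B)|/2
= |367.84 + (-554.24) + (-45.84)|/2
= 232.24/2 = 116.12

116.12


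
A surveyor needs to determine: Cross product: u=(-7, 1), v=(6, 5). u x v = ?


u x v = u_x*v_y - u_y*v_x = (-7)*5 - 1*6
= (-35) - 6 = -41

-41


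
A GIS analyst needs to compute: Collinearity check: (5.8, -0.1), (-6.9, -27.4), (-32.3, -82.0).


Cross product: ((-6.9)-5.8)*((-82)-(-0.1)) - ((-27.4)-(-0.1))*((-32.3)-5.8)
= 0

Yes, collinear


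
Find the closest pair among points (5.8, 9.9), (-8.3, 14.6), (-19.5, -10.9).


d(P0,P1) = 14.8627, d(P0,P2) = 32.7526, d(P1,P2) = 27.8512
Closest: P0 and P1

Closest pair: (5.8, 9.9) and (-8.3, 14.6), distance = 14.8627


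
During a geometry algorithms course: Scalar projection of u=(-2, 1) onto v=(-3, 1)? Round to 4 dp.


u.v = 7, |v| = sqrt(10) = 3.1623
Scalar projection = u.v / |v| = 7 / sqrt(10) = 2.2136

2.2136


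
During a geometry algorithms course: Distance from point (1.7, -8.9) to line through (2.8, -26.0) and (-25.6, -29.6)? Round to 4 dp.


|cross product| = 489.6
|line direction| = sqrt(819.52) = 28.6273
Distance = 489.6/sqrt(819.52) = 17.1026

17.1026


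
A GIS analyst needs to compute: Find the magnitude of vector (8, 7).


|u| = sqrt(8^2 + 7^2) = sqrt(113) = 10.6301

10.6301


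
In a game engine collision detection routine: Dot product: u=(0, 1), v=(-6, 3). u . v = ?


u . v = u_x*v_x + u_y*v_y = 0*(-6) + 1*3
= 0 + 3 = 3

3


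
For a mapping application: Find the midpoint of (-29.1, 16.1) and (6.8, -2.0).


M = (((-29.1)+6.8)/2, (16.1+(-2))/2)
= (-11.15, 7.05)

(-11.15, 7.05)


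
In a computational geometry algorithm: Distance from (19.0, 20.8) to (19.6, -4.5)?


dx=0.6, dy=-25.3
d^2 = 0.6^2 + (-25.3)^2 = 640.45
d = sqrt(640.45) = 25.3071

25.3071


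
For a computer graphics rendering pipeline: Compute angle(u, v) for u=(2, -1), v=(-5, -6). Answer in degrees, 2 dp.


u.v = -4, |u| = sqrt(5) = 2.2361, |v| = sqrt(61) = 7.8102
cos(theta) = u.v/(|u||v|) = -4/sqrt(305) = -0.229039
theta = acos(-0.229039) = 103.24 degrees

103.24 degrees


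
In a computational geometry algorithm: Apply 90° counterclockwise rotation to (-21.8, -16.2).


90° CCW: (x,y) -> (-y, x)
(-21.8,-16.2) -> (16.2, -21.8)

(16.2, -21.8)


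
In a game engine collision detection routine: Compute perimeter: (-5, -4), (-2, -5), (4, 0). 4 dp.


Sides: (-5, -4)->(-2, -5): sqrt(10) = 3.162278, (-2, -5)->(4, 0): sqrt(61) = 7.81025, (4, 0)->(-5, -4): sqrt(97) = 9.848858
Sum = 20.821386
Perimeter = 20.8214

20.8214


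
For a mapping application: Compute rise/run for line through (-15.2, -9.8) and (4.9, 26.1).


slope = (y2-y1)/(x2-x1) = (26.1-(-9.8))/(4.9-(-15.2)) = 35.9/20.1 = 1.7861

1.7861


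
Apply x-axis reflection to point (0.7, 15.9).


Reflection over x-axis: (x,y) -> (x,-y)
(0.7, 15.9) -> (0.7, -15.9)

(0.7, -15.9)


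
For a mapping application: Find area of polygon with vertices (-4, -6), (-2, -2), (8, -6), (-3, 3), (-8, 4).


Shoelace sum: ((-4)*(-2) - (-2)*(-6)) + ((-2)*(-6) - 8*(-2)) + (8*3 - (-3)*(-6)) + ((-3)*4 - (-8)*3) + ((-8)*(-6) - (-4)*4)
= 106
Area = |106|/2 = 53

53


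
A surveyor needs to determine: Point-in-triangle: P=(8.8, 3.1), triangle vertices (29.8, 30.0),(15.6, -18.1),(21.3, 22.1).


Cross products: AB x AP = -628.12, BC x BP = 394.2, CA x CP = -62.75
All same sign? no

No, outside


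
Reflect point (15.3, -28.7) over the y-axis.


Reflection over y-axis: (x,y) -> (-x,y)
(15.3, -28.7) -> (-15.3, -28.7)

(-15.3, -28.7)


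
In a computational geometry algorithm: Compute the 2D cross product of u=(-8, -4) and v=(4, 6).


u x v = u_x*v_y - u_y*v_x = (-8)*6 - (-4)*4
= (-48) - (-16) = -32

-32
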